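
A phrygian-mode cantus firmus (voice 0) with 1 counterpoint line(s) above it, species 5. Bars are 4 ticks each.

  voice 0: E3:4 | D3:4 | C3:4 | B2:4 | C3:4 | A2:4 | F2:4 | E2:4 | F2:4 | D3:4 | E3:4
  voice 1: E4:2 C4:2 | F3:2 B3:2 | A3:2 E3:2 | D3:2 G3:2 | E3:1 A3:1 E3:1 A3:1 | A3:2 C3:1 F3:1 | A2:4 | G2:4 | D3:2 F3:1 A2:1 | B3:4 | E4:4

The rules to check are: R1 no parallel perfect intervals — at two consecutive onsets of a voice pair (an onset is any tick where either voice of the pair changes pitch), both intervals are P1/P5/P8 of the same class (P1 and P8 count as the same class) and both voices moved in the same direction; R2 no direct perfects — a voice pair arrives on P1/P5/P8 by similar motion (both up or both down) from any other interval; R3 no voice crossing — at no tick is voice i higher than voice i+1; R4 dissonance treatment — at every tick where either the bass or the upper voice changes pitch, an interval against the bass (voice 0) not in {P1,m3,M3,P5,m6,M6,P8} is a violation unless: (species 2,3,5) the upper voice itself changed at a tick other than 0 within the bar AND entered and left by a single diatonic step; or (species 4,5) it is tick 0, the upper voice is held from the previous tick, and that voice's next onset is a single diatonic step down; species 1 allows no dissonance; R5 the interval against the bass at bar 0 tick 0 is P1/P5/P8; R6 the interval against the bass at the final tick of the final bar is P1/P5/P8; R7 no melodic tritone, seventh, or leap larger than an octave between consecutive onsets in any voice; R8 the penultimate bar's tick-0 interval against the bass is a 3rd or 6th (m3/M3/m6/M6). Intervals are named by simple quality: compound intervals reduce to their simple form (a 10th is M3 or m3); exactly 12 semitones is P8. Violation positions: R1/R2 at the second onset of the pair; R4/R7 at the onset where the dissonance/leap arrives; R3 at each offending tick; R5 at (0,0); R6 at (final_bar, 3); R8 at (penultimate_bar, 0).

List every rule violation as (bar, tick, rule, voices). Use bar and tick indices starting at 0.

(1, 2, R7, (1,))
(9, 0, R7, (1,))
(10, 0, R2, (0, 1))

bar 0: v0=E3 v1=E4 downbeat P8
bar 1: v0=D3 v1=F3 downbeat m3
bar 2: v0=C3 v1=A3 downbeat M6
bar 3: v0=B2 v1=D3 downbeat m3
bar 4: v0=C3 v1=E3 downbeat M3
bar 5: v0=A2 v1=A3 downbeat P8
bar 6: v0=F2 v1=A2 downbeat M3
bar 7: v0=E2 v1=G2 downbeat m3
bar 8: v0=F2 v1=D3 downbeat M6
bar 9: v0=D3 v1=B3 downbeat M6
bar 10: v0=E3 v1=E4 downbeat P8
  -> R7 @ bar 1 tick 2 v(1,): F3->B3 leap 6st
  -> R7 @ bar 9 tick 0 v(1,): A2->B3 leap 14st
  -> R2 @ bar 10 tick 0 v(0, 1): D3/B3 M6 -> E3/E4 P8 similar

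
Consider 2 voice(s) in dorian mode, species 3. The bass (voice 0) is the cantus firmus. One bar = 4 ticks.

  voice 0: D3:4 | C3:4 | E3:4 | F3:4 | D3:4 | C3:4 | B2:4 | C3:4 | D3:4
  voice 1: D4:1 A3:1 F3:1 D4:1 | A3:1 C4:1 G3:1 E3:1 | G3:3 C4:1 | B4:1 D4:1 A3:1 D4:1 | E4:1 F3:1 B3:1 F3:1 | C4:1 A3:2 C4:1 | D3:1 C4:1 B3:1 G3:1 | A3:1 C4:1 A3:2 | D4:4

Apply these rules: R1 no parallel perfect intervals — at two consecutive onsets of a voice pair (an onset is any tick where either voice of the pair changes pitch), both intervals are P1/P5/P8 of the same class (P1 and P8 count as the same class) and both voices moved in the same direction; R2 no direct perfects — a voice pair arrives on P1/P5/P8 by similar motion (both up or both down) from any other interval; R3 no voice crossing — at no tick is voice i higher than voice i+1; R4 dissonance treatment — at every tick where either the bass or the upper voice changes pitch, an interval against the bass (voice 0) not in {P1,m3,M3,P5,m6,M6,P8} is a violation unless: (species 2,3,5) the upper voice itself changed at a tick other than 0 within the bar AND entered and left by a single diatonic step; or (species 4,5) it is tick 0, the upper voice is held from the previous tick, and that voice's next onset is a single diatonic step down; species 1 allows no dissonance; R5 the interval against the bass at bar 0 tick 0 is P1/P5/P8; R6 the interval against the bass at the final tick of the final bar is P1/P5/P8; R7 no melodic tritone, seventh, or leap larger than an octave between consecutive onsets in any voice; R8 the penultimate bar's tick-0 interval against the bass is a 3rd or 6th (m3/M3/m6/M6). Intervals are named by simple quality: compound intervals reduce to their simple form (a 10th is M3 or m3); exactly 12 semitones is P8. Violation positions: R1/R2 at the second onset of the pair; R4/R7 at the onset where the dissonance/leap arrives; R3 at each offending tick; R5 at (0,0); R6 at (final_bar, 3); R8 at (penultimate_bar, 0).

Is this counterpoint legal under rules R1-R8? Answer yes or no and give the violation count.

bar 0: v0=D3 v1=D4 (P8)
bar 1: v0=C3 v1=A3 (M6)
bar 2: v0=E3 v1=G3 (m3)
bar 3: v0=F3 v1=B4 (TT)
bar 4: v0=D3 v1=E4 (M2)
bar 5: v0=C3 v1=C4 (P8)
bar 6: v0=B2 v1=D3 (m3)
bar 7: v0=C3 v1=A3 (M6)
bar 8: v0=D3 v1=D4 (P8)
  R4 @ bar3.0: F3/B4 TT untreated
  R7 @ bar3.0: C4->B4 leap 11st
  R4 @ bar4.0: D3/E4 M2 untreated
  R7 @ bar4.1: E4->F3 leap 11st
  R7 @ bar4.2: F3->B3 leap 6st
  R7 @ bar4.3: B3->F3 leap 6st
  R7 @ bar6.0: C4->D3 leap 10st
  R4 @ bar6.1: B2/C4 m2 untreated
  R7 @ bar6.1: D3->C4 leap 10st
  R2 @ bar8.0: C3/A3 M6 -> D3/D4 P8 similar

No (10 violations)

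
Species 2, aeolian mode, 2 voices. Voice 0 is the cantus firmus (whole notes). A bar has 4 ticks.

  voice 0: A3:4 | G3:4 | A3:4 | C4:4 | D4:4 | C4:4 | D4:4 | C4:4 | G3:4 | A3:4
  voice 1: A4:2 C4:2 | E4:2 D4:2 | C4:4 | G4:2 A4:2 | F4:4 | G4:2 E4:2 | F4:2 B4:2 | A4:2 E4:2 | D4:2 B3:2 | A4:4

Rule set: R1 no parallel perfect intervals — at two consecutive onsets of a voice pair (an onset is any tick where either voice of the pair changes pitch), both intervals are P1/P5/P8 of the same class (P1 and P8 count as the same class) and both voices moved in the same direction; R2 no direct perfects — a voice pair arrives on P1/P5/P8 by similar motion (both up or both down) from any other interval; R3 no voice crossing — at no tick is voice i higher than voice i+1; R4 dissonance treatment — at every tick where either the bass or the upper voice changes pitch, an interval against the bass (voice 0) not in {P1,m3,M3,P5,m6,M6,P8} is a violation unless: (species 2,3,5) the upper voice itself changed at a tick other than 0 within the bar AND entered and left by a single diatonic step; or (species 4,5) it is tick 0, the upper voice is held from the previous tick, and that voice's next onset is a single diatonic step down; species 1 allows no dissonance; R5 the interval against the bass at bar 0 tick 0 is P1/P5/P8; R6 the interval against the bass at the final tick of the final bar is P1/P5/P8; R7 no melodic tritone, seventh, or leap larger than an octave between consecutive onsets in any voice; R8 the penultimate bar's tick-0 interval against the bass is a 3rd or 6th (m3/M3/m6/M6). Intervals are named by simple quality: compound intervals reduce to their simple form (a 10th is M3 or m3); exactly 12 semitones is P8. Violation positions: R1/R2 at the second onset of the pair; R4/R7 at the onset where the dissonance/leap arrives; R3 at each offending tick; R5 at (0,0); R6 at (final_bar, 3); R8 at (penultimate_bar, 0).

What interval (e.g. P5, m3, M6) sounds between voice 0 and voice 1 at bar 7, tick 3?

M3

voice 0=C4 voice 1=E4 -> M3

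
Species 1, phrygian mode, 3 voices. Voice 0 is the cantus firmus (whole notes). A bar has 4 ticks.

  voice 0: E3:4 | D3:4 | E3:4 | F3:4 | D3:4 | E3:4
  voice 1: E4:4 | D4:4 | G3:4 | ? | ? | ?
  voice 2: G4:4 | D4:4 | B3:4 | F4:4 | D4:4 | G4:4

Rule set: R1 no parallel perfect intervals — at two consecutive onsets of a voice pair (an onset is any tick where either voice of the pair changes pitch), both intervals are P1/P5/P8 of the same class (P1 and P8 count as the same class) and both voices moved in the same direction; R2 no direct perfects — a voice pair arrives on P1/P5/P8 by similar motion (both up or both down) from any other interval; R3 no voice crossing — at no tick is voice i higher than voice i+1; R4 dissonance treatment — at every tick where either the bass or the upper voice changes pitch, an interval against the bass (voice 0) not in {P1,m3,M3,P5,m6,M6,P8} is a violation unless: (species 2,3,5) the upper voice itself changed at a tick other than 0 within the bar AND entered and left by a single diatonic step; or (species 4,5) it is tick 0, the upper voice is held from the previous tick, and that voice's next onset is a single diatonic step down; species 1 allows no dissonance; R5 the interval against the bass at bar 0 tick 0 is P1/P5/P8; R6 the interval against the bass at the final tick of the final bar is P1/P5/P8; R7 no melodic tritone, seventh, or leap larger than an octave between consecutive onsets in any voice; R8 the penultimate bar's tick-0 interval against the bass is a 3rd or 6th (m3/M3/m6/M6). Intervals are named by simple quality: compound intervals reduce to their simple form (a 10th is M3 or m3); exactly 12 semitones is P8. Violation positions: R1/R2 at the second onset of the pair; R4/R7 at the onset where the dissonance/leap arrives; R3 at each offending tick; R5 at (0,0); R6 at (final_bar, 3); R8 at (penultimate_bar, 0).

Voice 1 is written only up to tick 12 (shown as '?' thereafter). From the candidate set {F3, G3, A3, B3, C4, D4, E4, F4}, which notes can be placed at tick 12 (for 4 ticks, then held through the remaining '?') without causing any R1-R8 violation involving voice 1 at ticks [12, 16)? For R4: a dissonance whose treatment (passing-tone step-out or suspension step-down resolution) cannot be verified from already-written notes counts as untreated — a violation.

F3: legal
G3: violates R4
A3: legal
B3: violates R4
C4: violates R2
D4: legal
E4: violates R4
F4: violates R2,R7

{A3, D4, F3}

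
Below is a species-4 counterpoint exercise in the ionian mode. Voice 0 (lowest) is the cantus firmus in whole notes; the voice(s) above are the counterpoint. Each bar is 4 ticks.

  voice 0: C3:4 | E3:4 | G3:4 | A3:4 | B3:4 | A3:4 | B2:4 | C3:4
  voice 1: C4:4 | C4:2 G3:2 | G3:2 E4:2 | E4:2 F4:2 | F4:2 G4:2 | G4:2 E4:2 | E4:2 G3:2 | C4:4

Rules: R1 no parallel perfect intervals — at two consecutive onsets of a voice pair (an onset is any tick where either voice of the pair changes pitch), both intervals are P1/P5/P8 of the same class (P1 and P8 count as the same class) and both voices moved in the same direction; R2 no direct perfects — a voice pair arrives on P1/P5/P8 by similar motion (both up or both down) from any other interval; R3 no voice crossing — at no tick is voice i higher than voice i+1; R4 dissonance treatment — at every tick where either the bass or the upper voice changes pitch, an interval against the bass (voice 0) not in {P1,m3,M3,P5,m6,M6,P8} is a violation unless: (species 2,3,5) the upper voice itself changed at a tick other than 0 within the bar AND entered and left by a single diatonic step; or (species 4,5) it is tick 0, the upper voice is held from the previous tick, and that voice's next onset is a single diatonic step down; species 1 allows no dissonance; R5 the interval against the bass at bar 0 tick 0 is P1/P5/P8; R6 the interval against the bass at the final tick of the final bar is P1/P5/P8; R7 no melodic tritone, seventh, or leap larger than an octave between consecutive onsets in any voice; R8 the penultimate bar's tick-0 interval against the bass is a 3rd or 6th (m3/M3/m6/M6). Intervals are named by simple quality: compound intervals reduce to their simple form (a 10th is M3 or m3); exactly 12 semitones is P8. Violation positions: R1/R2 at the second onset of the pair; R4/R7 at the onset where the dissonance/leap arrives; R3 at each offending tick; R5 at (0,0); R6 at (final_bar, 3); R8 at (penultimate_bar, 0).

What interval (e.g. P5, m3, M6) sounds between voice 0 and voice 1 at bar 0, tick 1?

voice 0=C3 voice 1=C4 -> P8

P8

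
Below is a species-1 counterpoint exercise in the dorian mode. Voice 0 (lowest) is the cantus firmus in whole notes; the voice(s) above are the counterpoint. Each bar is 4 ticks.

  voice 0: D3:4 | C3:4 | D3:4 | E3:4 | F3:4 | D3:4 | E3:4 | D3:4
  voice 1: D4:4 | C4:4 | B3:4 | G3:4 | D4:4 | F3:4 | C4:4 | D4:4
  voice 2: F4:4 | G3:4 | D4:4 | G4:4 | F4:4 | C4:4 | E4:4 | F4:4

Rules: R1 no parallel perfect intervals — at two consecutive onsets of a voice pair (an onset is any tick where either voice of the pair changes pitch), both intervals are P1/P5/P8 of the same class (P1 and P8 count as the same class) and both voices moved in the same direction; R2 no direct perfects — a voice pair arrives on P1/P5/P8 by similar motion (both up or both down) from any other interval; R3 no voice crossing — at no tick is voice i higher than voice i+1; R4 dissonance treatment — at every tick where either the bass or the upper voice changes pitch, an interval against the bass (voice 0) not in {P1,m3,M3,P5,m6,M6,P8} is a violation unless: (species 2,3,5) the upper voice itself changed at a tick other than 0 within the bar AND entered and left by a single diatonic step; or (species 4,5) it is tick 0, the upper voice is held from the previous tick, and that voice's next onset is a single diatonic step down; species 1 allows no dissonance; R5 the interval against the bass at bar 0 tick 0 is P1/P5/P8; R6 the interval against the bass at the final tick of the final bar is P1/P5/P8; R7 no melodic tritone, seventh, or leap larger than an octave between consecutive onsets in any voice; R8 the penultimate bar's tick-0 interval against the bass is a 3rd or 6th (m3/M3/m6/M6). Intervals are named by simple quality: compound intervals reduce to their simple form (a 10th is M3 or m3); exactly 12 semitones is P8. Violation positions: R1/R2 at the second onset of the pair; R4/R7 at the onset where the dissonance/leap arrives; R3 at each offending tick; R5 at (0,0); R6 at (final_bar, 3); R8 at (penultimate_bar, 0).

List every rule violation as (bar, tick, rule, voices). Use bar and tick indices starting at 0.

bar 0: v0=D3 v1=D4 v2=F4 downbeat m3
bar 1: v0=C3 v1=C4 v2=G3 downbeat P5
bar 2: v0=D3 v1=B3 v2=D4 downbeat P8
bar 3: v0=E3 v1=G3 v2=G4 downbeat m3
bar 4: v0=F3 v1=D4 v2=F4 downbeat P8
bar 5: v0=D3 v1=F3 v2=C4 downbeat m7
bar 6: v0=E3 v1=C4 v2=E4 downbeat P8
bar 7: v0=D3 v1=D4 v2=F4 downbeat m3
  -> R5 @ bar 0 tick 0 v(0, 2): opens on m3
  -> R1 @ bar 1 tick 0 v(0, 1): D3/D4 P8 -> C3/C4 P8 similar
  -> R2 @ bar 1 tick 0 v(0, 2): D3/F4 m3 -> C3/G3 P5 similar
  -> R3 @ bar 1 tick 0 v(1, 2): C4 above G3
  -> R7 @ bar 1 tick 0 v(2,): F4->G3 leap 10st
  -> R3 @ bar 1 tick 1 v(1, 2): C4 above G3
  -> R3 @ bar 1 tick 2 v(1, 2): C4 above G3
  -> R3 @ bar 1 tick 3 v(1, 2): C4 above G3
  -> R2 @ bar 2 tick 0 v(0, 2): C3/G3 P5 -> D3/D4 P8 similar
  -> R2 @ bar 5 tick 0 v(1, 2): D4/F4 m3 -> F3/C4 P5 similar
  -> R4 @ bar 5 tick 0 v(0, 2): D3/C4 m7 untreated
  -> R2 @ bar 6 tick 0 v(0, 2): D3/C4 m7 -> E3/E4 P8 similar
  -> R8 @ bar 6 tick 0 v(0, 2): penult P8 not 3rd/6th
  -> R6 @ bar 7 tick 3 v(0, 2): closes on m3

(0, 0, R5, (0, 2))
(1, 0, R1, (0, 1))
(1, 0, R2, (0, 2))
(1, 0, R3, (1, 2))
(1, 0, R7, (2,))
(1, 1, R3, (1, 2))
(1, 2, R3, (1, 2))
(1, 3, R3, (1, 2))
(2, 0, R2, (0, 2))
(5, 0, R2, (1, 2))
(5, 0, R4, (0, 2))
(6, 0, R2, (0, 2))
(6, 0, R8, (0, 2))
(7, 3, R6, (0, 2))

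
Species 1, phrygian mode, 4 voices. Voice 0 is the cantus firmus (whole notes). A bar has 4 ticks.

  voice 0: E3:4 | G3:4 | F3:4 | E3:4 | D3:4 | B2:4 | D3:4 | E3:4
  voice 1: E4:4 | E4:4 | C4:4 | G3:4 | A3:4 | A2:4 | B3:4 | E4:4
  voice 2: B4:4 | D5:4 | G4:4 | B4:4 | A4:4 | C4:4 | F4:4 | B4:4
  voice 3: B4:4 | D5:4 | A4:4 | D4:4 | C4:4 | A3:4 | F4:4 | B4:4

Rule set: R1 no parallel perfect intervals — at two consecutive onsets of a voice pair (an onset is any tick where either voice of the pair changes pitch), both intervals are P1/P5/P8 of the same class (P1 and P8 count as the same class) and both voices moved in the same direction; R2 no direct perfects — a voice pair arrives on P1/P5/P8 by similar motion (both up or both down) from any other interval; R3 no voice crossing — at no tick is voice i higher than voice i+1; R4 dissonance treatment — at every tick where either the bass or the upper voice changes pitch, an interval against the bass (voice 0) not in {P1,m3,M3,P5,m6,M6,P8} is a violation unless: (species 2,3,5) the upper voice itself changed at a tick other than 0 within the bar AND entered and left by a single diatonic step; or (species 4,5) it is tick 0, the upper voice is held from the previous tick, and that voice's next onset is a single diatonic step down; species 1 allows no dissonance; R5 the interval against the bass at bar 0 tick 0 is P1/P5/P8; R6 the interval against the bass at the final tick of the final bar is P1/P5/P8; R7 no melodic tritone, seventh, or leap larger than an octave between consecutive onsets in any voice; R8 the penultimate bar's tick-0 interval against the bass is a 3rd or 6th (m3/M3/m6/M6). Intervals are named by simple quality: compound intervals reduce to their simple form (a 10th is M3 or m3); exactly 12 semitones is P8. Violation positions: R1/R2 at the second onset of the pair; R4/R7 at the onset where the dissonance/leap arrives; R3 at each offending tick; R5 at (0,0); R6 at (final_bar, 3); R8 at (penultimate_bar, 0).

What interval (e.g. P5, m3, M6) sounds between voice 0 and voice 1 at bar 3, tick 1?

m3

voice 0=E3 voice 1=G3 -> m3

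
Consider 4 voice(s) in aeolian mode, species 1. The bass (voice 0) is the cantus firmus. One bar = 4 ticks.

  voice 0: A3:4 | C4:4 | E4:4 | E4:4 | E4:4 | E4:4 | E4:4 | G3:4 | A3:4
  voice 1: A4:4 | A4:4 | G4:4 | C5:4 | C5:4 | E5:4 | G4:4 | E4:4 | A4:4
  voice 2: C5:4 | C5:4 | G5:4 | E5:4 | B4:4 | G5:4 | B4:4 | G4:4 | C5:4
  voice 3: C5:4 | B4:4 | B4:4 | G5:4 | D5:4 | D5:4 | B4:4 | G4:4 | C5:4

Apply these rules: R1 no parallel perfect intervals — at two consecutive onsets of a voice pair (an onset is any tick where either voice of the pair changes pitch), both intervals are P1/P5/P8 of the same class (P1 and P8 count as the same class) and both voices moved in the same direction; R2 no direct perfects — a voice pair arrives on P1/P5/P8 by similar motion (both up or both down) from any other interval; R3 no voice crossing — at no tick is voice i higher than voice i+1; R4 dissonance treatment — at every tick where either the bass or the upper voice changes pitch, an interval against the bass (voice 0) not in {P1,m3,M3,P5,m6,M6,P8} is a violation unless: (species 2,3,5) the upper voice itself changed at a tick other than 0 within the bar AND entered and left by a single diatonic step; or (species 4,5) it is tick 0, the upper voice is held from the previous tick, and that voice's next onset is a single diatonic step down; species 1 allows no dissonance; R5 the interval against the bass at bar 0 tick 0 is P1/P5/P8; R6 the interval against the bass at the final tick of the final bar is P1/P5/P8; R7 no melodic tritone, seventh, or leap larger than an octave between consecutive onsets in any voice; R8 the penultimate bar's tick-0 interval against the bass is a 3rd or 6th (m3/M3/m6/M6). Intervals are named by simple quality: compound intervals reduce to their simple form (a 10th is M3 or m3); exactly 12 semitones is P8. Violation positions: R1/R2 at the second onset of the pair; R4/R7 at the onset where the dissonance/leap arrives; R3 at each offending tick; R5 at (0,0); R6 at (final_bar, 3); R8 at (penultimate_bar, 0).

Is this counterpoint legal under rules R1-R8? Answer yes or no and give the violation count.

No (31 violations)

bar 0: v0=A3 v1=A4 v2=C5 v3=C5 (m3)
bar 1: v0=C4 v1=A4 v2=C5 v3=B4 (M7)
bar 2: v0=E4 v1=G4 v2=G5 v3=B4 (P5)
bar 3: v0=E4 v1=C5 v2=E5 v3=G5 (m3)
bar 4: v0=E4 v1=C5 v2=B4 v3=D5 (m7)
bar 5: v0=E4 v1=E5 v2=G5 v3=D5 (m7)
bar 6: v0=E4 v1=G4 v2=B4 v3=B4 (P5)
bar 7: v0=G3 v1=E4 v2=G4 v3=G4 (P8)
bar 8: v0=A3 v1=A4 v2=C5 v3=C5 (m3)
  R5 @ bar0.0: opens on m3
  R5 @ bar0.0: opens on m3
  R3 @ bar1.0: C5 above B4
  R4 @ bar1.0: C4/B4 M7 untreated
  R3 @ bar1.1: C5 above B4
  R3 @ bar1.2: C5 above B4
  R3 @ bar1.3: C5 above B4
  R3 @ bar2.0: G5 above B4
  R3 @ bar2.1: G5 above B4
  R3 @ bar2.2: G5 above B4
  R3 @ bar2.3: G5 above B4
  R2 @ bar3.0: G4/B4 M3 -> C5/G5 P5 similar
  R3 @ bar4.0: C5 above B4
  R4 @ bar4.0: E4/D5 m7 untreated
  R3 @ bar4.1: C5 above B4
  R3 @ bar4.2: C5 above B4
  R3 @ bar4.3: C5 above B4
  R3 @ bar5.0: G5 above D5
  R3 @ bar5.1: G5 above D5
  R3 @ bar5.2: G5 above D5
  R3 @ bar5.3: G5 above D5
  R2 @ bar6.0: G5/D5 P4 -> B4/B4 P1 similar
  R1 @ bar7.0: B4/B4 P1 -> G4/G4 P1 similar
  R2 @ bar7.0: E4/B4 P5 -> G3/G4 P8 similar
  R2 @ bar7.0: E4/B4 P5 -> G3/G4 P8 similar
  R8 @ bar7.0: penult P8 not 3rd/6th
  R8 @ bar7.0: penult P8 not 3rd/6th
  R1 @ bar8.0: G4/G4 P1 -> C5/C5 P1 similar
  R2 @ bar8.0: G3/E4 M6 -> A3/A4 P8 similar
  R6 @ bar8.3: closes on m3
  R6 @ bar8.3: closes on m3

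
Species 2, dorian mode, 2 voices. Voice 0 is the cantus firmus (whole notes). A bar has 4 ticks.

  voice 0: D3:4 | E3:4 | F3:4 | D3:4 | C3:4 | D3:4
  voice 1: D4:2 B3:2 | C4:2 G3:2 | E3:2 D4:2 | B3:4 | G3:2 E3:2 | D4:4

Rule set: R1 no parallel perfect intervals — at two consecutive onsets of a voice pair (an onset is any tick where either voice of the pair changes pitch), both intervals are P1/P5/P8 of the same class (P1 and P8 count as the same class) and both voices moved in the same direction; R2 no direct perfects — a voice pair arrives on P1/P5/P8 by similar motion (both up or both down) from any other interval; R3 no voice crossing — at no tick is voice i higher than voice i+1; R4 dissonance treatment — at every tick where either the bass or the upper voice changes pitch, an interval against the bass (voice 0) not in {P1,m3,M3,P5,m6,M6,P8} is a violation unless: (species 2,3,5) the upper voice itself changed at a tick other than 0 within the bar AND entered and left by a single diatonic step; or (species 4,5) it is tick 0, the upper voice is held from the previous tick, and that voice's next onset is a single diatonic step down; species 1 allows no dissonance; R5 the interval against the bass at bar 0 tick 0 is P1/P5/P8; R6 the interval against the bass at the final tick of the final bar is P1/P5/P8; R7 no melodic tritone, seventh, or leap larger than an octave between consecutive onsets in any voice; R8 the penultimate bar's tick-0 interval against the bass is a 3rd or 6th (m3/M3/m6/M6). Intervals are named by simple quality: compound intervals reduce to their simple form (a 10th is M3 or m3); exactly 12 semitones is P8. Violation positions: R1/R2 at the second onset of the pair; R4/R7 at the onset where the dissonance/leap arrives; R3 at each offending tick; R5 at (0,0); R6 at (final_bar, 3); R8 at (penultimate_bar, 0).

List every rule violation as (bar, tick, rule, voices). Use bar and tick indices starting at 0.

(2, 0, R3, (0, 1))
(2, 0, R4, (0, 1))
(2, 1, R3, (0, 1))
(2, 2, R7, (1,))
(4, 0, R2, (0, 1))
(4, 0, R8, (0, 1))
(5, 0, R2, (0, 1))
(5, 0, R7, (1,))

bar 0: v0=D3 v1=D4 downbeat P8
bar 1: v0=E3 v1=C4 downbeat m6
bar 2: v0=F3 v1=E3 downbeat m2
bar 3: v0=D3 v1=B3 downbeat M6
bar 4: v0=C3 v1=G3 downbeat P5
bar 5: v0=D3 v1=D4 downbeat P8
  -> R3 @ bar 2 tick 0 v(0, 1): F3 above E3
  -> R4 @ bar 2 tick 0 v(0, 1): F3/E3 m2 untreated
  -> R3 @ bar 2 tick 1 v(0, 1): F3 above E3
  -> R7 @ bar 2 tick 2 v(1,): E3->D4 leap 10st
  -> R2 @ bar 4 tick 0 v(0, 1): D3/B3 M6 -> C3/G3 P5 similar
  -> R8 @ bar 4 tick 0 v(0, 1): penult P5 not 3rd/6th
  -> R2 @ bar 5 tick 0 v(0, 1): C3/E3 M3 -> D3/D4 P8 similar
  -> R7 @ bar 5 tick 0 v(1,): E3->D4 leap 10st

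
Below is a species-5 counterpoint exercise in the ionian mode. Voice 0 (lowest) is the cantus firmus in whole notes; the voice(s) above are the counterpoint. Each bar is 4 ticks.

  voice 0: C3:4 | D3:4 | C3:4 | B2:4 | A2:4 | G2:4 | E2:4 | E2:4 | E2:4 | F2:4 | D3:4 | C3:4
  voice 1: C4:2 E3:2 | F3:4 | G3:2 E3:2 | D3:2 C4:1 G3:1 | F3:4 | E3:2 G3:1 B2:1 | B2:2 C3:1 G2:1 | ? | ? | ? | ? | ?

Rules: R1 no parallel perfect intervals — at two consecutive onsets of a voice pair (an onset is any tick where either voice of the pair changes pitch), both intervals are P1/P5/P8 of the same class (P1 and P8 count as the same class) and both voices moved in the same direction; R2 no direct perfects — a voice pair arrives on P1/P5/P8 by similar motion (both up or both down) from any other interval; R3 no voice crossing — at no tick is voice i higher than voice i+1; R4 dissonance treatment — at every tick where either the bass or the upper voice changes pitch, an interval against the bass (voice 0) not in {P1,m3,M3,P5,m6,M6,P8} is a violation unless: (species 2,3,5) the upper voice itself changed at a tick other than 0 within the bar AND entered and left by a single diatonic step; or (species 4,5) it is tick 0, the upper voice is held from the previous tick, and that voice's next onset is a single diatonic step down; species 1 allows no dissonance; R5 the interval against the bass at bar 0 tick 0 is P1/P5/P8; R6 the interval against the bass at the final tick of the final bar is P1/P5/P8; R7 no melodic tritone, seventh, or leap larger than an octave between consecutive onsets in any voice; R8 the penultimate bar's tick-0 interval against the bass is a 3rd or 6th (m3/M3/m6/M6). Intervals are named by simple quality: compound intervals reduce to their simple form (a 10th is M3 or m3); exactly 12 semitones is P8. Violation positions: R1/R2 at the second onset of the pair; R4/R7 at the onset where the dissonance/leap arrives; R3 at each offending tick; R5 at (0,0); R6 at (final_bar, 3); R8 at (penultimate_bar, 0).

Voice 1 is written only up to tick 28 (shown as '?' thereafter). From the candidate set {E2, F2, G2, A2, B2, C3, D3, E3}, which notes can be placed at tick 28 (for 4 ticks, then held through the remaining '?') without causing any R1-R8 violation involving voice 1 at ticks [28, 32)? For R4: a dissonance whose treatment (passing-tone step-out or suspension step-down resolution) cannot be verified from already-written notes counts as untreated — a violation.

{B2, C3, E2, E3, G2}

E2: legal
F2: violates R4
G2: legal
A2: violates R4
B2: legal
C3: legal
D3: violates R4
E3: legal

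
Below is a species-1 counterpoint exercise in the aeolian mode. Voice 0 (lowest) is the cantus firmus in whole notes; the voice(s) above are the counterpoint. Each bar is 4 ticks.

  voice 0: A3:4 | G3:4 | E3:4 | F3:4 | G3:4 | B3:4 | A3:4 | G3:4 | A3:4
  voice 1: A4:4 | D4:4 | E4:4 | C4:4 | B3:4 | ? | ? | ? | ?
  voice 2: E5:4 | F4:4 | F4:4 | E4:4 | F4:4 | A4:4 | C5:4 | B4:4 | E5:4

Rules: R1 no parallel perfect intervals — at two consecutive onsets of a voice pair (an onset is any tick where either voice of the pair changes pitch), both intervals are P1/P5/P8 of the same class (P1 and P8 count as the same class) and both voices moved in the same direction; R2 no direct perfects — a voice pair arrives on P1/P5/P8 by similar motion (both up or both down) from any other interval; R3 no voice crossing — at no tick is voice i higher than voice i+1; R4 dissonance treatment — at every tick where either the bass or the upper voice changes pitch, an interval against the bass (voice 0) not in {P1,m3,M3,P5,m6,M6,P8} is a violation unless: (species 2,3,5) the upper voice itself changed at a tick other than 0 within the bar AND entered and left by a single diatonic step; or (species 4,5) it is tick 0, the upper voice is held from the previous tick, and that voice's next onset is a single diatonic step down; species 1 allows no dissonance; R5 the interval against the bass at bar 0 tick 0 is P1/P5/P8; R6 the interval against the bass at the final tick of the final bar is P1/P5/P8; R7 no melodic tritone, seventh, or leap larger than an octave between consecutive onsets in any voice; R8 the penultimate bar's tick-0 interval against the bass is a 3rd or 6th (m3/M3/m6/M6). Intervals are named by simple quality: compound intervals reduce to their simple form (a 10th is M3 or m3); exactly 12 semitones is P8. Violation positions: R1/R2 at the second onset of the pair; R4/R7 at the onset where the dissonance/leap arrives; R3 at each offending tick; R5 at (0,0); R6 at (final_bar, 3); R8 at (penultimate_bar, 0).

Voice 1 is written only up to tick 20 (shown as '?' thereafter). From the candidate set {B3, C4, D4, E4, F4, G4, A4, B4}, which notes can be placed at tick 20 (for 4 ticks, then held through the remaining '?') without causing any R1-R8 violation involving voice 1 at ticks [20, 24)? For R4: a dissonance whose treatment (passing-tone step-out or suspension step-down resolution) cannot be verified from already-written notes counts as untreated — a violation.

B3: legal
C4: violates R4
D4: violates R2
E4: violates R4
F4: violates R4,R7
G4: legal
A4: violates R2,R4,R7
B4: violates R2,R3

{B3, G4}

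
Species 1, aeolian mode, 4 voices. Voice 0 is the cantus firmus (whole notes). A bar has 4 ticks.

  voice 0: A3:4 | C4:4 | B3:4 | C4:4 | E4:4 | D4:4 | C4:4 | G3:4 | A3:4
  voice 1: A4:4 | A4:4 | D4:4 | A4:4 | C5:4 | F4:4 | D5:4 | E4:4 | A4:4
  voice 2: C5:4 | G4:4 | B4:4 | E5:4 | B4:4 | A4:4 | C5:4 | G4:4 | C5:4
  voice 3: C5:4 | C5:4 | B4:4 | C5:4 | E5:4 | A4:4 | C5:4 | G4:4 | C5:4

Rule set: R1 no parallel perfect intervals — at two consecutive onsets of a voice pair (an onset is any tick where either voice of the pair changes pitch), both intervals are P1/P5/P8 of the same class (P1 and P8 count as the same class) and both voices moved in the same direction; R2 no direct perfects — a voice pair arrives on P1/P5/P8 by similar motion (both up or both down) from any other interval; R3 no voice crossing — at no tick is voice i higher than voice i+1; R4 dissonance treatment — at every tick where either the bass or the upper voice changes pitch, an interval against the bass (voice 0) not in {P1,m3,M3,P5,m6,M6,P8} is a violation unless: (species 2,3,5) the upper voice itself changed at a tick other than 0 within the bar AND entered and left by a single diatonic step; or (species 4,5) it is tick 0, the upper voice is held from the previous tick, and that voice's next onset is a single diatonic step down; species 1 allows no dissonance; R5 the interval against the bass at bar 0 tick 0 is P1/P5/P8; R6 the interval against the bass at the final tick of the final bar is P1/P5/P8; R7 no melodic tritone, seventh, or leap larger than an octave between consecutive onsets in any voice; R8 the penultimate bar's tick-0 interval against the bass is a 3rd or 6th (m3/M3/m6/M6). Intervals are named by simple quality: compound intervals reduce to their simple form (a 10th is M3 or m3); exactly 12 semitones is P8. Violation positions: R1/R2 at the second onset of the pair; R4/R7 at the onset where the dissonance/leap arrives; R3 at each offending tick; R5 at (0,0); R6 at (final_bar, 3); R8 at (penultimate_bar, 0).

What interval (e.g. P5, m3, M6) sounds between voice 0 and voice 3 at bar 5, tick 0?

voice 0=D4 voice 3=A4 -> P5

P5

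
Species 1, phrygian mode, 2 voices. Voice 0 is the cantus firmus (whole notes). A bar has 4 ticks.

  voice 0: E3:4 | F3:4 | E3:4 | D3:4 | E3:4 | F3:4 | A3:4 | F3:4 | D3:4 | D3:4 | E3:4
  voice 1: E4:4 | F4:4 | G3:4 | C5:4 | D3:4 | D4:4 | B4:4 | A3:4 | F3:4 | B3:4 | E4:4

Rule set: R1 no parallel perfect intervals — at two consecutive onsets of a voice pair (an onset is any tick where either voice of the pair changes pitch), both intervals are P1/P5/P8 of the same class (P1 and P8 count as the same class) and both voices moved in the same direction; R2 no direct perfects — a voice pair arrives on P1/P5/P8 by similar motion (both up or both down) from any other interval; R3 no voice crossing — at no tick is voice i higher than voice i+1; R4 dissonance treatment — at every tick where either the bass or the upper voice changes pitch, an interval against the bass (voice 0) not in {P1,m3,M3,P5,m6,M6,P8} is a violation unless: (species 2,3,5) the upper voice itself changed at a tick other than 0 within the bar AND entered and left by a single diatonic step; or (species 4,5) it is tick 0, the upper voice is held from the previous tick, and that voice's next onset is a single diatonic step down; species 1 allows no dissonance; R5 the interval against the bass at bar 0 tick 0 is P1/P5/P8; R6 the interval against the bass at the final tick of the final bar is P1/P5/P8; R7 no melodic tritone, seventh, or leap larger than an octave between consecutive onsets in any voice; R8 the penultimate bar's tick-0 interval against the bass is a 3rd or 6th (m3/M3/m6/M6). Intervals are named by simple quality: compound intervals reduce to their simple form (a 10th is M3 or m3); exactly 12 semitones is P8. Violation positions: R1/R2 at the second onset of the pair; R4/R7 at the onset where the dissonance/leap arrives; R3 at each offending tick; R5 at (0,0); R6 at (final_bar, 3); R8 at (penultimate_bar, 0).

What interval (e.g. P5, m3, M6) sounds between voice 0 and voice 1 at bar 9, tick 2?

M6

voice 0=D3 voice 1=B3 -> M6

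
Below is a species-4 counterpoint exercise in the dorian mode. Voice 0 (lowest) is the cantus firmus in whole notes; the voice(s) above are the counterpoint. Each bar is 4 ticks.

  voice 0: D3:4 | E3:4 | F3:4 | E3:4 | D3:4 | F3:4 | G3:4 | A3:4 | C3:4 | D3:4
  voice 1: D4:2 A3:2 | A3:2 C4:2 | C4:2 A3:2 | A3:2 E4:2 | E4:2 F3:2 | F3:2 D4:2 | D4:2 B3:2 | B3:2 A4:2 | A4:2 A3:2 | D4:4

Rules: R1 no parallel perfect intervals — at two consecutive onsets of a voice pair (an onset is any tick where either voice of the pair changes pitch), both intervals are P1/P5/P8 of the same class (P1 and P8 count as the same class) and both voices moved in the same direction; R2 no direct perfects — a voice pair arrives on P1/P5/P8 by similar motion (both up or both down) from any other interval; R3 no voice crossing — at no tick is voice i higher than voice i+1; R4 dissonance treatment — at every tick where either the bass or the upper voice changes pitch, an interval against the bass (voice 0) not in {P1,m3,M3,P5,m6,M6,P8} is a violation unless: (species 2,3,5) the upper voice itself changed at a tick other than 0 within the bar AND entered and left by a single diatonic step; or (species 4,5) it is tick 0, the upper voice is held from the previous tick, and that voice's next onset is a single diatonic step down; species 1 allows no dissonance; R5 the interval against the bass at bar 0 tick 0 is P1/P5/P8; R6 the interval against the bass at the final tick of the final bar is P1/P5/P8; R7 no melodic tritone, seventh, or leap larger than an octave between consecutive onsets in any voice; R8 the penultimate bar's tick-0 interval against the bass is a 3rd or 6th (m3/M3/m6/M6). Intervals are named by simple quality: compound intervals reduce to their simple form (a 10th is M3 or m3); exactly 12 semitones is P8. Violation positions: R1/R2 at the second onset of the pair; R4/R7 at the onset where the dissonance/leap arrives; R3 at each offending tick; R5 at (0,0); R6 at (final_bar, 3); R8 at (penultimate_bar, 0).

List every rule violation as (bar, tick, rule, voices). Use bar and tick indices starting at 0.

bar 0: v0=D3 v1=D4 downbeat P8
bar 1: v0=E3 v1=A3 downbeat P4
bar 2: v0=F3 v1=C4 downbeat P5
bar 3: v0=E3 v1=A3 downbeat P4
bar 4: v0=D3 v1=E4 downbeat M2
bar 5: v0=F3 v1=F3 downbeat P1
bar 6: v0=G3 v1=D4 downbeat P5
bar 7: v0=A3 v1=B3 downbeat M2
bar 8: v0=C3 v1=A4 downbeat M6
bar 9: v0=D3 v1=D4 downbeat P8
  -> R4 @ bar 1 tick 0 v(0, 1): E3/A3 P4 untreated
  -> R4 @ bar 3 tick 0 v(0, 1): E3/A3 P4 untreated
  -> R4 @ bar 4 tick 0 v(0, 1): D3/E4 M2 untreated
  -> R7 @ bar 4 tick 2 v(1,): E4->F3 leap 11st
  -> R4 @ bar 7 tick 0 v(0, 1): A3/B3 M2 untreated
  -> R7 @ bar 7 tick 2 v(1,): B3->A4 leap 10st
  -> R2 @ bar 9 tick 0 v(0, 1): C3/A3 M6 -> D3/D4 P8 similar

(1, 0, R4, (0, 1))
(3, 0, R4, (0, 1))
(4, 0, R4, (0, 1))
(4, 2, R7, (1,))
(7, 0, R4, (0, 1))
(7, 2, R7, (1,))
(9, 0, R2, (0, 1))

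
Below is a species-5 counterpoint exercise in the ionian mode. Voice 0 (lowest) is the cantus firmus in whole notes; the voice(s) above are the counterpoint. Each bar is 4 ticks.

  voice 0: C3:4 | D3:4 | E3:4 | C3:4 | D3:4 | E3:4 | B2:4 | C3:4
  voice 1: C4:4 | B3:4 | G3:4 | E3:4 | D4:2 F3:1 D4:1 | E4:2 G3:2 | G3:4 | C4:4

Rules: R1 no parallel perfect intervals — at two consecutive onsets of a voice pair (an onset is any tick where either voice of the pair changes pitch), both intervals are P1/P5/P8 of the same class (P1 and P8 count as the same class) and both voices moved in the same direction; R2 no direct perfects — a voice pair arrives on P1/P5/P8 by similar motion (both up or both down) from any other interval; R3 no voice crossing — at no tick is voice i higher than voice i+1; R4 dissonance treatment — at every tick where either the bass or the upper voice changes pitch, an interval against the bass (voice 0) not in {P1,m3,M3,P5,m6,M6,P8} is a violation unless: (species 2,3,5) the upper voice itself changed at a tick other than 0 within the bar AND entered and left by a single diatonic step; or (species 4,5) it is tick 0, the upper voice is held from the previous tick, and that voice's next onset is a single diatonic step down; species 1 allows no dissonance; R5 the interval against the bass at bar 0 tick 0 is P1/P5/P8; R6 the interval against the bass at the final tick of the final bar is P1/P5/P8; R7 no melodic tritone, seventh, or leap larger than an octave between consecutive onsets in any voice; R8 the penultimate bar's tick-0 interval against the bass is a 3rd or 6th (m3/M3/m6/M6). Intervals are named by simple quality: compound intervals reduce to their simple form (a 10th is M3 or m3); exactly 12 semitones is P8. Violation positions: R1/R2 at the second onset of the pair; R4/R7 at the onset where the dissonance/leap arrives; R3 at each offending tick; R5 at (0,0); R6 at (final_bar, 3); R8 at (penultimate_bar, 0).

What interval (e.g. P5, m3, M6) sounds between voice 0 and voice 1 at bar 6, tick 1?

voice 0=B2 voice 1=G3 -> m6

m6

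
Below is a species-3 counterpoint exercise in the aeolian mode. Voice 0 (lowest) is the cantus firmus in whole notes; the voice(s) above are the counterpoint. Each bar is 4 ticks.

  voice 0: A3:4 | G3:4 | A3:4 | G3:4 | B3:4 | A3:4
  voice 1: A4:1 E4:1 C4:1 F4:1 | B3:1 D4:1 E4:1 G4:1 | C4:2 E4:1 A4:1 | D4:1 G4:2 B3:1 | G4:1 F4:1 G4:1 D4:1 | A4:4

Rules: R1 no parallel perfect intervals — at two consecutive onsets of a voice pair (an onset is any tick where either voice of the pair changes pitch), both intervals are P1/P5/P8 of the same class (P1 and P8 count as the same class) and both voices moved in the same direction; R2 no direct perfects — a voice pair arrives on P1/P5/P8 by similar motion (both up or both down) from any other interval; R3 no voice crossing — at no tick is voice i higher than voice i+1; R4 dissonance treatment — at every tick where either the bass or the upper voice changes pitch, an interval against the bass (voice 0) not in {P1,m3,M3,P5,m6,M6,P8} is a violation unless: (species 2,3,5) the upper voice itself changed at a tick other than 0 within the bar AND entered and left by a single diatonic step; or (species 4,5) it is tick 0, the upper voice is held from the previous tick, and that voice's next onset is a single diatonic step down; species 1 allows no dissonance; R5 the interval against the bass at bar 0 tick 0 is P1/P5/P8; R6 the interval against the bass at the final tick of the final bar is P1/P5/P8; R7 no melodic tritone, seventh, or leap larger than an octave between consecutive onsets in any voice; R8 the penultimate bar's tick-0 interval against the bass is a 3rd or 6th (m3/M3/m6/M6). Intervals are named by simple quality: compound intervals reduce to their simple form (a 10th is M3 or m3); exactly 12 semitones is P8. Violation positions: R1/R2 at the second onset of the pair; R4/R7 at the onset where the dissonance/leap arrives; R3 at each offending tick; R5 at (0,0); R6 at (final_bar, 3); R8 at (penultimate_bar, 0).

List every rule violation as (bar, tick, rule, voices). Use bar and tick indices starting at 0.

bar 0: v0=A3 v1=A4 downbeat P8
bar 1: v0=G3 v1=B3 downbeat M3
bar 2: v0=A3 v1=C4 downbeat m3
bar 3: v0=G3 v1=D4 downbeat P5
bar 4: v0=B3 v1=G4 downbeat m6
bar 5: v0=A3 v1=A4 downbeat P8
  -> R7 @ bar 1 tick 0 v(1,): F4->B3 leap 6st
  -> R2 @ bar 3 tick 0 v(0, 1): A3/A4 P8 -> G3/D4 P5 similar

(1, 0, R7, (1,))
(3, 0, R2, (0, 1))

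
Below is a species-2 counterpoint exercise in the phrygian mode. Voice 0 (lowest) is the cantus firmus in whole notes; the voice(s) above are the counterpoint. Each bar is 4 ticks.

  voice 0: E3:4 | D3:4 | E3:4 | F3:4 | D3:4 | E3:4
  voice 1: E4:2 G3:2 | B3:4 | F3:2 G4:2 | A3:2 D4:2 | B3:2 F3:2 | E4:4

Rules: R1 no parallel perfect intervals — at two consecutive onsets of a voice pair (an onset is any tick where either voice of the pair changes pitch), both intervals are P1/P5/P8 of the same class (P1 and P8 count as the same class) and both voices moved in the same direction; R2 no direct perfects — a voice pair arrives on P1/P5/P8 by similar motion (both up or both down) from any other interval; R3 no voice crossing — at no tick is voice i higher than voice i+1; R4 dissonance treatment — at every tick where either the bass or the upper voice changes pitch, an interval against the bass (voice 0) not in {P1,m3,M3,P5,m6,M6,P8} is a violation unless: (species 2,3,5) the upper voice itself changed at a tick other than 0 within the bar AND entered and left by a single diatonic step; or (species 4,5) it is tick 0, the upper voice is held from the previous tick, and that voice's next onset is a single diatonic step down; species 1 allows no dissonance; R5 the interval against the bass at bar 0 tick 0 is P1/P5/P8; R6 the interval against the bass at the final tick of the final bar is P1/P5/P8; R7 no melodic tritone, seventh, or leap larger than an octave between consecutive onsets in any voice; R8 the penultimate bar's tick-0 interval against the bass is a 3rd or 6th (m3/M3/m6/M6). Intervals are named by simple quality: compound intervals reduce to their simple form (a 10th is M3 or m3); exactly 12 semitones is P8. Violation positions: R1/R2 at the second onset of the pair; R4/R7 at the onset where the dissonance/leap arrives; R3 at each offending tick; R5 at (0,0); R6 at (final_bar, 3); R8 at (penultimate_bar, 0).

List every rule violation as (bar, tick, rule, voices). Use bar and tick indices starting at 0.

bar 0: v0=E3 v1=E4 downbeat P8
bar 1: v0=D3 v1=B3 downbeat M6
bar 2: v0=E3 v1=F3 downbeat m2
bar 3: v0=F3 v1=A3 downbeat M3
bar 4: v0=D3 v1=B3 downbeat M6
bar 5: v0=E3 v1=E4 downbeat P8
  -> R4 @ bar 2 tick 0 v(0, 1): E3/F3 m2 untreated
  -> R7 @ bar 2 tick 0 v(1,): B3->F3 leap 6st
  -> R7 @ bar 2 tick 2 v(1,): F3->G4 leap 14st
  -> R7 @ bar 3 tick 0 v(1,): G4->A3 leap 10st
  -> R7 @ bar 4 tick 2 v(1,): B3->F3 leap 6st
  -> R2 @ bar 5 tick 0 v(0, 1): D3/F3 m3 -> E3/E4 P8 similar
  -> R7 @ bar 5 tick 0 v(1,): F3->E4 leap 11st

(2, 0, R4, (0, 1))
(2, 0, R7, (1,))
(2, 2, R7, (1,))
(3, 0, R7, (1,))
(4, 2, R7, (1,))
(5, 0, R2, (0, 1))
(5, 0, R7, (1,))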